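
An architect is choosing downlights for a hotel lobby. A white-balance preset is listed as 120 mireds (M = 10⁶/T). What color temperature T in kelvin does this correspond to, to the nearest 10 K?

T = 10⁶ / 120 = 8333.33 K → 8330 K.

8330 K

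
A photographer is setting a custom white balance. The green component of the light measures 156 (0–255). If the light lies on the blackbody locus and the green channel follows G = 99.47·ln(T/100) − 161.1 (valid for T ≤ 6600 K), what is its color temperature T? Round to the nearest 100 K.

2400 K

ln t = (156 + 161.1) / 99.47 = 3.1879.
t = e^3.1879 = 24.237.
T = 100·t = 2424 K → 2400 K to the nearest 100 K.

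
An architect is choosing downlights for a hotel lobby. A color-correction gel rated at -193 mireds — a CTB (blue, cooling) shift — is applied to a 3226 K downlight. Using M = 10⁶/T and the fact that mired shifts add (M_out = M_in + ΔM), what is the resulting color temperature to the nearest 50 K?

M_in = 10⁶/3226 = 309.98 mireds.
M_out = 309.98 + (-193) = 116.98 mireds.
T_out = 10⁶/116.98 = 8548.4 K → 8550 K.

8550 K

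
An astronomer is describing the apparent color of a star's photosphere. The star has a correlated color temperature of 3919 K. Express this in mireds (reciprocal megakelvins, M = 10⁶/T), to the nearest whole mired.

M = 10⁶ / 3919 = 255.167 → 255 mireds.

255 mireds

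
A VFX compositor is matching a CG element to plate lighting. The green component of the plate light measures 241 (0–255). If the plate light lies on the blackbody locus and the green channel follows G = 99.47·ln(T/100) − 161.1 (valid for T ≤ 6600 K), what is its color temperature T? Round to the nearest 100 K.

5700 K

ln t = (241 + 161.1) / 99.47 = 4.0424.
t = e^4.0424 = 56.964.
T = 100·t = 5696 K → 5700 K to the nearest 100 K.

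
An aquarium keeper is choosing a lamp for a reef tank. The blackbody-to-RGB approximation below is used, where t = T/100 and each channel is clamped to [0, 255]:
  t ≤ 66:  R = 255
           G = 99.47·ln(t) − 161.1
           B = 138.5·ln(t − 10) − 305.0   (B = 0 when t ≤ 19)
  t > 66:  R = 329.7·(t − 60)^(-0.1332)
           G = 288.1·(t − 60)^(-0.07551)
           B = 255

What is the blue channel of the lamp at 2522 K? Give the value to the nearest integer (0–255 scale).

72

t = 2522/100 = 25.22; the t ≤ 66 branch applies.
B = 138.5·ln(25.22 − 10) − 305.0 = 138.5·ln 15.22 − 305.0 = 138.5·2.7226 − 305.0 = 72.082.
Rounded: 72.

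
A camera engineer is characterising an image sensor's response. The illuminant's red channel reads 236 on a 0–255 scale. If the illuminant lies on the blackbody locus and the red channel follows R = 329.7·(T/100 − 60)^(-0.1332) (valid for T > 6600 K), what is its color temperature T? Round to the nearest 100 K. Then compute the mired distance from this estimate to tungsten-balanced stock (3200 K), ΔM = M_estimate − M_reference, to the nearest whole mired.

(t − 60)^(-0.1332) = 236/329.7 = 0.71580.
t − 60 = 0.71580^(1/-0.1332) = 0.71580^(-7.508) = 12.307, so t = 72.307.
T = 100·t = 7231 K → 7200 K to the nearest 100 K.
M_estimate = 10⁶/7200 = 138.89; M_reference = 10⁶/3200 = 312.50.
ΔM = 138.89 − 312.50 = -173.61 → -174 mireds.

-174 mireds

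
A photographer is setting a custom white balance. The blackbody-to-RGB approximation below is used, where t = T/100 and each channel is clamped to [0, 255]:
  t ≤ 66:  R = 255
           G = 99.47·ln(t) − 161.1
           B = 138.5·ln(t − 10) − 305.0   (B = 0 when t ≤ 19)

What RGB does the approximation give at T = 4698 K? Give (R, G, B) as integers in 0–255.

t = 4698/100 = 46.98; the t ≤ 66 branch applies.
R = 255 by definition for t ≤ 66.
G = 99.47·ln 46.98 − 161.1 = 99.47·3.8497 − 161.1 = 221.832.
B = 138.5·ln(46.98 − 10) − 305.0 = 138.5·ln 36.98 − 305.0 = 138.5·3.6104 − 305.0 = 195.037.
Rounded: (255, 222, 195).

(255, 222, 195)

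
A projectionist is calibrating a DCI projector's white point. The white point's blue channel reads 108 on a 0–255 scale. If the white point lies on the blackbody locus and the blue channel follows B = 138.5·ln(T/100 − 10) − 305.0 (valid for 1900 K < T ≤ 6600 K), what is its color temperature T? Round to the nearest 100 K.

ln(t − 10) = (108 + 305.0) / 138.5 = 2.9819.
t − 10 = e^2.9819 = 19.726, so t = 29.726.
T = 100·t = 2973 K → 3000 K to the nearest 100 K.

3000 K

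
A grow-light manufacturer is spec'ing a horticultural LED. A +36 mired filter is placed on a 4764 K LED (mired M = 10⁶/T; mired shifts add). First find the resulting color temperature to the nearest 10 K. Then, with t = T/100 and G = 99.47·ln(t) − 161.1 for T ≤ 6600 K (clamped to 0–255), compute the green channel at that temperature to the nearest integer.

208

M_in = 10⁶/4764 = 209.91; M_out = 209.91 + (+36) = 245.91.
T_out = 10⁶/245.91 = 4066.6 K → 4070 K; t = 40.7.
G = 99.47·ln 40.7 − 161.1 = 99.47·3.7062 − 161.1 = 207.559.
Rounded: 208.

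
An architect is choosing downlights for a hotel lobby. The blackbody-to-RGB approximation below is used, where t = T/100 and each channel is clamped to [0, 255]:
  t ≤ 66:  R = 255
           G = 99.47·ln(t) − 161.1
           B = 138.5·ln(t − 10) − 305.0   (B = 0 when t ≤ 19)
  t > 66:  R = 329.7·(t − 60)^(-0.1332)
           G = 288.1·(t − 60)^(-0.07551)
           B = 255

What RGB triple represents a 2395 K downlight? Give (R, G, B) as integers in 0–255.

(255, 155, 60)

t = 2395/100 = 23.95; the t ≤ 66 branch applies.
R = 255 by definition for t ≤ 66.
G = 99.47·ln 23.95 − 161.1 = 99.47·3.1760 − 161.1 = 154.814.
B = 138.5·ln(23.95 − 10) − 305.0 = 138.5·ln 13.95 − 305.0 = 138.5·2.6355 − 305.0 = 60.014.
Rounded: (255, 155, 60).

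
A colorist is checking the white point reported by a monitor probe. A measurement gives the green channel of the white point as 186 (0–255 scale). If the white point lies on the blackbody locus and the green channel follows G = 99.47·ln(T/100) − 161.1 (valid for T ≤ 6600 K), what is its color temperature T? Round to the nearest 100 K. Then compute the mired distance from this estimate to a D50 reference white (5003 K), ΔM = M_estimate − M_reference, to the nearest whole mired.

+103 mireds

ln t = (186 + 161.1) / 99.47 = 3.4895.
t = e^3.4895 = 32.769.
T = 100·t = 3277 K → 3300 K to the nearest 100 K.
M_estimate = 10⁶/3300 = 303.03; M_reference = 10⁶/5003 = 199.88.
ΔM = 303.03 − 199.88 = 103.15 → +103 mireds.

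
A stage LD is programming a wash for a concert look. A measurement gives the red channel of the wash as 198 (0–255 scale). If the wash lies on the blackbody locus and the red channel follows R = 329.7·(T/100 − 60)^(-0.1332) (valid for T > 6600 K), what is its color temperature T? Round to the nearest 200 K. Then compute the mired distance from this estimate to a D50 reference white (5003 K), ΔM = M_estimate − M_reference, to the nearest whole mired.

-106 mireds

(t − 60)^(-0.1332) = 198/329.7 = 0.60055.
t − 60 = 0.60055^(1/-0.1332) = 0.60055^(-7.508) = 45.980, so t = 105.980.
T = 100·t = 10598 K → 10600 K to the nearest 200 K.
M_estimate = 10⁶/10600 = 94.34; M_reference = 10⁶/5003 = 199.88.
ΔM = 94.34 − 199.88 = -105.54 → -106 mireds.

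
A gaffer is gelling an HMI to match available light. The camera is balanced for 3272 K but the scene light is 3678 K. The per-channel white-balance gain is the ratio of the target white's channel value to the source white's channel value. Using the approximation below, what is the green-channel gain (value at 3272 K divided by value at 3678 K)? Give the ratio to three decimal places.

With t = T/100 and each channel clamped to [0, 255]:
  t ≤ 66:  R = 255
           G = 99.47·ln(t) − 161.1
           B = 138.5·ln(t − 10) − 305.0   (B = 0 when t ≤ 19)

At 3678 K (t = 36.78):
  G = 99.47·ln 36.78 − 161.1 = 99.47·3.6050 − 161.1 = 197.485.
At 3272 K (t = 32.72):
  G = 99.47·ln 32.72 − 161.1 = 99.47·3.4880 − 161.1 = 185.850.
Gain = 185.850 / 197.485 = 0.9411 → 0.941.

0.941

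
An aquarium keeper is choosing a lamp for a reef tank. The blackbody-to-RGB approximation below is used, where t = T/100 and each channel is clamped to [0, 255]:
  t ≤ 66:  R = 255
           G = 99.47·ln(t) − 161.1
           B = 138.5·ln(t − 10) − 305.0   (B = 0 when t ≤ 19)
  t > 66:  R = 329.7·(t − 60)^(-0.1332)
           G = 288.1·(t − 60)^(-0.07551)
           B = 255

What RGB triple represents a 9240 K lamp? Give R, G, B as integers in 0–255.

R=207, G=222, B=255

t = 9240/100 = 92.4; the t > 66 branch applies.
R = 329.7·(92.4 − 60)^(-0.1332) = 329.7·32.4^(-0.1332) = 329.7·0.62921 = 207.450.
G = 288.1·(92.4 − 60)^(-0.07551) = 288.1·32.4^(-0.07551) = 288.1·0.76902 = 221.555.
B = 255 by definition for t > 66.
Rounded: (207, 222, 255).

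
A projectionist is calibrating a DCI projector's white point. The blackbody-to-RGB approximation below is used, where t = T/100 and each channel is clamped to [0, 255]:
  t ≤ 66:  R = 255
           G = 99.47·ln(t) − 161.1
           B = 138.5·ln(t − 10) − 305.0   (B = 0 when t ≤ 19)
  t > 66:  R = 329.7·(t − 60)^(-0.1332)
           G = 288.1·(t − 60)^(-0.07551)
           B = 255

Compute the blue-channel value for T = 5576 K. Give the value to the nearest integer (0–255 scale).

t = 5576/100 = 55.76; the t ≤ 66 branch applies.
B = 138.5·ln(55.76 − 10) − 305.0 = 138.5·ln 45.76 − 305.0 = 138.5·3.8234 − 305.0 = 224.542.
Rounded: 225.

225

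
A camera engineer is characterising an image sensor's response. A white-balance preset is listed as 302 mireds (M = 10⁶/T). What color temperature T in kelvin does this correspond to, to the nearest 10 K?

T = 10⁶ / 302 = 3311.26 K → 3310 K.

3310 K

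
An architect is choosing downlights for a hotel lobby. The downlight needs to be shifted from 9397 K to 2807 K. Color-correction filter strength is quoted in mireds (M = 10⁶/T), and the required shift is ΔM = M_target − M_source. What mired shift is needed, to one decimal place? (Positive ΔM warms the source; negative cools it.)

M_source = 10⁶/9397 = 106.417; M_target = 10⁶/2807 = 356.252.
ΔM = 356.252 − 106.417 = 249.835 → +249.8 mireds, a warming shift.

+249.8 mireds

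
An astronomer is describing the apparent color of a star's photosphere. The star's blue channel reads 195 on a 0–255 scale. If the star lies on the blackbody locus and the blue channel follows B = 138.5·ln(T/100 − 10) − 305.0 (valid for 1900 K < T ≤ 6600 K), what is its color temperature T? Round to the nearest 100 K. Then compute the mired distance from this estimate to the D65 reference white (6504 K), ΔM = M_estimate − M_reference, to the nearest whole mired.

ln(t − 10) = (195 + 305.0) / 138.5 = 3.6101.
t − 10 = e^3.6101 = 36.970, so t = 46.970.
T = 100·t = 4697 K → 4700 K to the nearest 100 K.
M_estimate = 10⁶/4700 = 212.77; M_reference = 10⁶/6504 = 153.75.
ΔM = 212.77 − 153.75 = 59.01 → +59 mireds.

+59 mireds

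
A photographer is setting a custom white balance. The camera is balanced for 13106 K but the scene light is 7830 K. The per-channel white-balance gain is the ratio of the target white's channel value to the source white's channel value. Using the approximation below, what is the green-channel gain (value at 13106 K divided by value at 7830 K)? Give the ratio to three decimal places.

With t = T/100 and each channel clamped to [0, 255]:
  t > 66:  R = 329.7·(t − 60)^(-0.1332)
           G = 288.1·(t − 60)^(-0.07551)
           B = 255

At 7830 K (t = 78.3):
  G = 288.1·(78.3 − 60)^(-0.07551) = 288.1·18.3^(-0.07551) = 288.1·0.80292 = 231.321.
At 13106 K (t = 131.06):
  G = 288.1·(131.06 − 60)^(-0.07551) = 288.1·71.06^(-0.07551) = 288.1·0.72474 = 208.798.
Gain = 208.798 / 231.321 = 0.9026 → 0.903.

0.903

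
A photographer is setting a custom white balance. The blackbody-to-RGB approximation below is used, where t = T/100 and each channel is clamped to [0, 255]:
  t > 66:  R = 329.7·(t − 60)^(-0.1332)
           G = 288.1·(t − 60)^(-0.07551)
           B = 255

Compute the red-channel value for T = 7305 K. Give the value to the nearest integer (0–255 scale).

234

t = 7305/100 = 73.05; the t > 66 branch applies.
R = 329.7·(73.05 − 60)^(-0.1332) = 329.7·13.05^(-0.1332) = 329.7·0.71023 = 234.164.
Rounded: 234.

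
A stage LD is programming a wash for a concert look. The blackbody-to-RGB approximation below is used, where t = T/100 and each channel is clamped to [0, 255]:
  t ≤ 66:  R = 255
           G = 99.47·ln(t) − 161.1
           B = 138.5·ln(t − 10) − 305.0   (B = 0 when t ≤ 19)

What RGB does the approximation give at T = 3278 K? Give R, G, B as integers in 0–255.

R=255, G=186, B=128

t = 3278/100 = 32.78; the t ≤ 66 branch applies.
R = 255 by definition for t ≤ 66.
G = 99.47·ln 32.78 − 161.1 = 99.47·3.4898 − 161.1 = 186.032.
B = 138.5·ln(32.78 − 10) − 305.0 = 138.5·ln 22.78 − 305.0 = 138.5·3.1259 − 305.0 = 127.935.
Rounded: (255, 186, 128).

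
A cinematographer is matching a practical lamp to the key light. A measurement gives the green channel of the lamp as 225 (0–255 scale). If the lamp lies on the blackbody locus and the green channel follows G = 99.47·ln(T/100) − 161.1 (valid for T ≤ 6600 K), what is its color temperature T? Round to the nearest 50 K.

4850 K

ln t = (225 + 161.1) / 99.47 = 3.8816.
t = e^3.8816 = 48.500.
T = 100·t = 4850 K → 4850 K to the nearest 50 K.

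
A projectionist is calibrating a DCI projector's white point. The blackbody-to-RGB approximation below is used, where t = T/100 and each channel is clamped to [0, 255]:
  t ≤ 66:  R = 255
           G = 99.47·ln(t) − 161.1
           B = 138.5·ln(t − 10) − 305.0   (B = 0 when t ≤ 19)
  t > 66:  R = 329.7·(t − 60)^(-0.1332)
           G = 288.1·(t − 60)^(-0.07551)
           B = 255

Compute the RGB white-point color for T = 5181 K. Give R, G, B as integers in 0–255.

R=255, G=232, B=212

t = 5181/100 = 51.81; the t ≤ 66 branch applies.
R = 255 by definition for t ≤ 66.
G = 99.47·ln 51.81 − 161.1 = 99.47·3.9476 − 161.1 = 231.566.
B = 138.5·ln(51.81 − 10) − 305.0 = 138.5·ln 41.81 − 305.0 = 138.5·3.7331 − 305.0 = 212.039.
Rounded: (255, 232, 212).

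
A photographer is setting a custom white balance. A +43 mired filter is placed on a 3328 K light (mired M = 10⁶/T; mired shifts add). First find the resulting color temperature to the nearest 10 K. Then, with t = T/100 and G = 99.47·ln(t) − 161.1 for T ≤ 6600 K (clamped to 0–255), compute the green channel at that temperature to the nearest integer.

M_in = 10⁶/3328 = 300.48; M_out = 300.48 + (+43) = 343.48.
T_out = 10⁶/343.48 = 2911.4 K → 2910 K; t = 29.1.
G = 99.47·ln 29.1 − 161.1 = 99.47·3.3707 − 161.1 = 174.187.
Rounded: 174.

174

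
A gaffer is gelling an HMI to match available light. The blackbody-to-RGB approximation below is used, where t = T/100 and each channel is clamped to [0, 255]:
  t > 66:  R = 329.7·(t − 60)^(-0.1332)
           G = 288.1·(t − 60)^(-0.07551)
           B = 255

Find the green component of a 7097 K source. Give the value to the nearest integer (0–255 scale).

t = 7097/100 = 70.97; the t > 66 branch applies.
G = 288.1·(70.97 − 60)^(-0.07551) = 288.1·10.97^(-0.07551) = 288.1·0.83455 = 240.435.
Rounded: 240.

240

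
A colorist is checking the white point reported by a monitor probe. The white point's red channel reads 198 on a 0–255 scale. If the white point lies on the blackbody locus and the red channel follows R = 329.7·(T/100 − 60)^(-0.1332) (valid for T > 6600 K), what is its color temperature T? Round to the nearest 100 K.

10600 K

(t − 60)^(-0.1332) = 198/329.7 = 0.60055.
t − 60 = 0.60055^(1/-0.1332) = 0.60055^(-7.508) = 45.980, so t = 105.980.
T = 100·t = 10598 K → 10600 K to the nearest 100 K.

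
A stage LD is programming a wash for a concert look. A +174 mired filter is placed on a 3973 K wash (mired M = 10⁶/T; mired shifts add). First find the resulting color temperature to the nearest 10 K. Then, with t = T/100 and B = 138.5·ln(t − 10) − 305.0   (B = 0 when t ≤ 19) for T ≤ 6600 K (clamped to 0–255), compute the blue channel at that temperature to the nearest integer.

55

M_in = 10⁶/3973 = 251.70; M_out = 251.70 + (+174) = 425.70.
T_out = 10⁶/425.70 = 2349.1 K → 2350 K; t = 23.5.
B = 138.5·ln(23.5 − 10) − 305.0 = 138.5·ln 13.5 − 305.0 = 138.5·2.6027 − 305.0 = 55.473.
Rounded: 55.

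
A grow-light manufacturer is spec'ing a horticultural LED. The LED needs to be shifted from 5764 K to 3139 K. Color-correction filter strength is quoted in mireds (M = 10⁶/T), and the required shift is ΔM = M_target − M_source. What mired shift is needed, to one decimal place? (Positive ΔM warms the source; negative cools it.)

M_source = 10⁶/5764 = 173.491; M_target = 10⁶/3139 = 318.573.
ΔM = 318.573 − 173.491 = 145.082 → +145.1 mireds, a warming shift.

+145.1 mireds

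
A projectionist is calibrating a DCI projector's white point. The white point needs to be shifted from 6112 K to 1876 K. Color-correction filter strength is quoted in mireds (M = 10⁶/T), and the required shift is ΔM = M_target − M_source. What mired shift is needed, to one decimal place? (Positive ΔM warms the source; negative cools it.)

M_source = 10⁶/6112 = 163.613; M_target = 10⁶/1876 = 533.049.
ΔM = 533.049 − 163.613 = 369.436 → +369.4 mireds, a warming shift.

+369.4 mireds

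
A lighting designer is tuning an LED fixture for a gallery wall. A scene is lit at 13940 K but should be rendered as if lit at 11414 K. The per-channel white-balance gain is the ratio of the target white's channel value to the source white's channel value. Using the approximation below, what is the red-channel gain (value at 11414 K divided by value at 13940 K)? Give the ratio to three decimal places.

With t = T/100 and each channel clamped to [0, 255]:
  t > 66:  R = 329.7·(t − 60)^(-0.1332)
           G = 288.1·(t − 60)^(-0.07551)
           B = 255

At 13940 K (t = 139.4):
  R = 329.7·(139.4 − 60)^(-0.1332) = 329.7·79.4^(-0.1332) = 329.7·0.55840 = 184.104.
At 11414 K (t = 114.14):
  R = 329.7·(114.14 − 60)^(-0.1332) = 329.7·54.14^(-0.1332) = 329.7·0.58762 = 193.738.
Gain = 193.738 / 184.104 = 1.0523 → 1.052.

1.052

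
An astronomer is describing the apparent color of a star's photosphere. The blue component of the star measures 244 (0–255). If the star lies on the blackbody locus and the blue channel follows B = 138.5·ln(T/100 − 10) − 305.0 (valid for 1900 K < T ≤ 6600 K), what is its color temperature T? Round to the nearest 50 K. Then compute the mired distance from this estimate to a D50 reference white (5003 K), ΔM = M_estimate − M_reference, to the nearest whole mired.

ln(t − 10) = (244 + 305.0) / 138.5 = 3.9639.
t − 10 = e^3.9639 = 52.662, so t = 62.662.
T = 100·t = 6266 K → 6250 K to the nearest 50 K.
M_estimate = 10⁶/6250 = 160.00; M_reference = 10⁶/5003 = 199.88.
ΔM = 160.00 − 199.88 = -39.88 → -40 mireds.

-40 mireds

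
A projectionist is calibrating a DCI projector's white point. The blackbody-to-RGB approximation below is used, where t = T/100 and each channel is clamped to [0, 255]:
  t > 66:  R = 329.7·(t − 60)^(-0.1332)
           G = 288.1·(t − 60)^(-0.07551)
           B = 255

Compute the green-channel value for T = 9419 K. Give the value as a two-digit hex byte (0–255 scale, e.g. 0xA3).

t = 9419/100 = 94.19; the t > 66 branch applies.
G = 288.1·(94.19 − 60)^(-0.07551) = 288.1·34.19^(-0.07551) = 288.1·0.76591 = 220.657.
Rounded: 221; in hex, 0xDD.

0xDD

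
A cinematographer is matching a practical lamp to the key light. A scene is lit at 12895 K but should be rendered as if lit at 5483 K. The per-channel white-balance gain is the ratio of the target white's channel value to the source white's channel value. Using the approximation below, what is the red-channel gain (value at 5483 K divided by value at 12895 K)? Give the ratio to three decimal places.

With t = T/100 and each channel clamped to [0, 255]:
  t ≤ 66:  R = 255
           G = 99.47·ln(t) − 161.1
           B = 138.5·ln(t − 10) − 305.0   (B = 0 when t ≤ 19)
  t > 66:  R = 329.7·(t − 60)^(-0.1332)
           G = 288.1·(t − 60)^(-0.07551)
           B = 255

At 12895 K (t = 128.95):
  R = 329.7·(128.95 − 60)^(-0.1332) = 329.7·68.95^(-0.1332) = 329.7·0.56899 = 187.597.
At 5483 K (t = 54.83):
  R = 255 by definition for t ≤ 66.
Gain = 255.000 / 187.597 = 1.3593 → 1.359.

1.359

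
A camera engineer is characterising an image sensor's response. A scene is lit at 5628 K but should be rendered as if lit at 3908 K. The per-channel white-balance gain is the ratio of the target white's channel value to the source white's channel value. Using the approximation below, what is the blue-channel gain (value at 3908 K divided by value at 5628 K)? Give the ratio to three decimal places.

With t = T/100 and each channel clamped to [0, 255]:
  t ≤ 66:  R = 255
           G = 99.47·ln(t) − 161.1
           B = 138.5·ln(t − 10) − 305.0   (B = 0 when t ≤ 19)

0.715

At 5628 K (t = 56.28):
  B = 138.5·ln(56.28 − 10) − 305.0 = 138.5·ln 46.28 − 305.0 = 138.5·3.8347 − 305.0 = 226.107.
At 3908 K (t = 39.08):
  B = 138.5·ln(39.08 − 10) − 305.0 = 138.5·ln 29.08 − 305.0 = 138.5·3.3701 − 305.0 = 161.752.
Gain = 161.752 / 226.107 = 0.7154 → 0.715.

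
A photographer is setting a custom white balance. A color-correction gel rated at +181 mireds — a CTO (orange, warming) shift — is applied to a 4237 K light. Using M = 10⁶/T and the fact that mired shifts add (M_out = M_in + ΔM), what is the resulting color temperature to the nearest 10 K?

M_in = 10⁶/4237 = 236.02 mireds.
M_out = 236.02 + (+181) = 417.02 mireds.
T_out = 10⁶/417.02 = 2398.0 K → 2400 K.

2400 K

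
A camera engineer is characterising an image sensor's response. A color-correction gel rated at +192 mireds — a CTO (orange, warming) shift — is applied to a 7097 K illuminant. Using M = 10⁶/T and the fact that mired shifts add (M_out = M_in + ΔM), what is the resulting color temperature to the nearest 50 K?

3000 K

M_in = 10⁶/7097 = 140.90 mireds.
M_out = 140.90 + (+192) = 332.90 mireds.
T_out = 10⁶/332.90 = 3003.9 K → 3000 K.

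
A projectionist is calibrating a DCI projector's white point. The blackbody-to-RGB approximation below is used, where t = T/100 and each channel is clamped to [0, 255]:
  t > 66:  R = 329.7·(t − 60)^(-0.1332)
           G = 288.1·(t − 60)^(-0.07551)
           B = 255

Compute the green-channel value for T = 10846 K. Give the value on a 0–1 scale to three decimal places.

t = 10846/100 = 108.46; the t > 66 branch applies.
G = 288.1·(108.46 − 60)^(-0.07551) = 288.1·48.46^(-0.07551) = 288.1·0.74600 = 214.922.
On a 0–1 scale: 214.922/255 = 0.8428 → 0.843.

0.843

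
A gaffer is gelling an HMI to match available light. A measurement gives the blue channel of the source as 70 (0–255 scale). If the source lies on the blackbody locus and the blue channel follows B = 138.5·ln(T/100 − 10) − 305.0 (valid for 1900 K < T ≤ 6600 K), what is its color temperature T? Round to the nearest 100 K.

2500 K

ln(t − 10) = (70 + 305.0) / 138.5 = 2.7076.
t − 10 = e^2.7076 = 14.993, so t = 24.993.
T = 100·t = 2499 K → 2500 K to the nearest 100 K.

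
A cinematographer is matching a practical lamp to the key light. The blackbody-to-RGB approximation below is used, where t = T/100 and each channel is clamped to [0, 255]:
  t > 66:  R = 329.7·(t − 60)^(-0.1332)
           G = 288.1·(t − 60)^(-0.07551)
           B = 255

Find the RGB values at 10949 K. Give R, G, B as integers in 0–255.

t = 10949/100 = 109.49; the t > 66 branch applies.
R = 329.7·(109.49 − 60)^(-0.1332) = 329.7·49.49^(-0.1332) = 329.7·0.59469 = 196.069.
G = 288.1·(109.49 − 60)^(-0.07551) = 288.1·49.49^(-0.07551) = 288.1·0.74481 = 214.580.
B = 255 by definition for t > 66.
Rounded: (196, 215, 255).

R=196, G=215, B=255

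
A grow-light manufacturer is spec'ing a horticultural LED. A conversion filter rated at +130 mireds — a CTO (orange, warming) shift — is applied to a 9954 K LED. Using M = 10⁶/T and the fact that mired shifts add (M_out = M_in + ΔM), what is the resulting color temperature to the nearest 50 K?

M_in = 10⁶/9954 = 100.46 mireds.
M_out = 100.46 + (+130) = 230.46 mireds.
T_out = 10⁶/230.46 = 4339.1 K → 4350 K.

4350 K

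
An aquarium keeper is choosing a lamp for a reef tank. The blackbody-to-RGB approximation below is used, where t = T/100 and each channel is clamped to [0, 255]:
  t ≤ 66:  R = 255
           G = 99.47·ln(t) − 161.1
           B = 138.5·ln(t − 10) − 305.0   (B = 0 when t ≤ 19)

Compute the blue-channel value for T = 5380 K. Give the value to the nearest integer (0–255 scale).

218

t = 5380/100 = 53.8; the t ≤ 66 branch applies.
B = 138.5·ln(53.8 − 10) − 305.0 = 138.5·ln 43.8 − 305.0 = 138.5·3.7796 − 305.0 = 218.479.
Rounded: 218.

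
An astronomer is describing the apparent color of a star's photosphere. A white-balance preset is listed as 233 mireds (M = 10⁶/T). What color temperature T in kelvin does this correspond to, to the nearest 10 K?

T = 10⁶ / 233 = 4291.85 K → 4290 K.

4290 K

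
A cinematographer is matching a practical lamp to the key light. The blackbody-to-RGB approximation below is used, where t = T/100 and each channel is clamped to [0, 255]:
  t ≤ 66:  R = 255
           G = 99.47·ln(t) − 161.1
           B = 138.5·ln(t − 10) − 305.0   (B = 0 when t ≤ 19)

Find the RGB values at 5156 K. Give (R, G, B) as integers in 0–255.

t = 5156/100 = 51.56; the t ≤ 66 branch applies.
R = 255 by definition for t ≤ 66.
G = 99.47·ln 51.56 − 161.1 = 99.47·3.9427 − 161.1 = 231.085.
B = 138.5·ln(51.56 − 10) − 305.0 = 138.5·ln 41.56 − 305.0 = 138.5·3.7271 − 305.0 = 211.209.
Rounded: (255, 231, 211).

(255, 231, 211)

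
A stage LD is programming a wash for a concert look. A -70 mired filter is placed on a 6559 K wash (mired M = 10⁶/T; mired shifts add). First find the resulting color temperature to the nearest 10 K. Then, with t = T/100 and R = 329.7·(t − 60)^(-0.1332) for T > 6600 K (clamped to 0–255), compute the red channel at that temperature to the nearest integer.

M_in = 10⁶/6559 = 152.46; M_out = 152.46 + (-70) = 82.46.
T_out = 10⁶/82.46 = 12126.8 K → 12130 K; t = 121.3.
R = 329.7·(121.3 − 60)^(-0.1332) = 329.7·61.3^(-0.1332) = 329.7·0.57798 = 190.559.
Rounded: 191.

191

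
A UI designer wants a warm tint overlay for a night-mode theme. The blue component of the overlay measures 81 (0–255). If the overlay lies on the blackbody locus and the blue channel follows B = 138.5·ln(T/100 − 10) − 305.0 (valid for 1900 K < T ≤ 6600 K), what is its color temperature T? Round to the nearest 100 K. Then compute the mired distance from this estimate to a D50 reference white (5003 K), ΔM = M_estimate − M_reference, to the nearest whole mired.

+185 mireds

ln(t − 10) = (81 + 305.0) / 138.5 = 2.7870.
t − 10 = e^2.7870 = 16.232, so t = 26.232.
T = 100·t = 2623 K → 2600 K to the nearest 100 K.
M_estimate = 10⁶/2600 = 384.62; M_reference = 10⁶/5003 = 199.88.
ΔM = 384.62 − 199.88 = 184.74 → +185 mireds.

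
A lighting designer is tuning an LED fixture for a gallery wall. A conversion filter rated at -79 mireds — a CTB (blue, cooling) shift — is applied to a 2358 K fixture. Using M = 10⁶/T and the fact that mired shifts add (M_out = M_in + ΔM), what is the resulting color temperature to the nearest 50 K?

2900 K

M_in = 10⁶/2358 = 424.09 mireds.
M_out = 424.09 + (-79) = 345.09 mireds.
T_out = 10⁶/345.09 = 2897.8 K → 2900 K.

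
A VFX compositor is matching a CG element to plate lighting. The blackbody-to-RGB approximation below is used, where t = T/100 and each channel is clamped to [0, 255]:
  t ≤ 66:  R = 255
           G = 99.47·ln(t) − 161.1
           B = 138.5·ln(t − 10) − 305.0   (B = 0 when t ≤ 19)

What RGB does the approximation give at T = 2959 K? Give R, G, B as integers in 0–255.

t = 2959/100 = 29.59; the t ≤ 66 branch applies.
R = 255 by definition for t ≤ 66.
G = 99.47·ln 29.59 − 161.1 = 99.47·3.3874 − 161.1 = 175.848.
B = 138.5·ln(29.59 − 10) − 305.0 = 138.5·ln 19.59 − 305.0 = 138.5·2.9750 − 305.0 = 107.040.
Rounded: (255, 176, 107).

R=255, G=176, B=107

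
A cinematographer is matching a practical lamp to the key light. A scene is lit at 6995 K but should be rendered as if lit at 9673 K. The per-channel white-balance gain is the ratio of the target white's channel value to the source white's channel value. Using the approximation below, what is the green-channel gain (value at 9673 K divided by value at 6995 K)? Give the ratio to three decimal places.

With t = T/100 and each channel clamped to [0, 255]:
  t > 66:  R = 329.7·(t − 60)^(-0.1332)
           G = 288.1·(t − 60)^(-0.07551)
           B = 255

At 6995 K (t = 69.95):
  G = 288.1·(69.95 − 60)^(-0.07551) = 288.1·9.95^(-0.07551) = 288.1·0.84073 = 242.213.
At 9673 K (t = 96.73):
  G = 288.1·(96.73 − 60)^(-0.07551) = 288.1·36.73^(-0.07551) = 288.1·0.76177 = 219.467.
Gain = 219.467 / 242.213 = 0.9061 → 0.906.

0.906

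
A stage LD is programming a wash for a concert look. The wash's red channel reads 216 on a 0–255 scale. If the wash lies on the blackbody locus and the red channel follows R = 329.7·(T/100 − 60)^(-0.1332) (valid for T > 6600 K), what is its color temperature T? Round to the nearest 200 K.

8400 K

(t − 60)^(-0.1332) = 216/329.7 = 0.65514.
t − 60 = 0.65514^(1/-0.1332) = 0.65514^(-7.508) = 23.926, so t = 83.926.
T = 100·t = 8393 K → 8400 K to the nearest 200 K.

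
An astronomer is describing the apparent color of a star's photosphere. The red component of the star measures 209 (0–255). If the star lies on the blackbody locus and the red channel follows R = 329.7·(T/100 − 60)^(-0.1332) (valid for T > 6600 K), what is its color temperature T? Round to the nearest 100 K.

(t − 60)^(-0.1332) = 209/329.7 = 0.63391.
t − 60 = 0.63391^(1/-0.1332) = 0.63391^(-7.508) = 30.639, so t = 90.639.
T = 100·t = 9064 K → 9100 K to the nearest 100 K.

9100 K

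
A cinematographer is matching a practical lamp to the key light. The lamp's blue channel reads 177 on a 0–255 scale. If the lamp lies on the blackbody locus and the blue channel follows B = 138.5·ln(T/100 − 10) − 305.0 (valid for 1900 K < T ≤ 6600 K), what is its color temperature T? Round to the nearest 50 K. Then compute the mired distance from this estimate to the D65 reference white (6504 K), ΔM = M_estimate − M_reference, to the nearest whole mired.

+82 mireds

ln(t − 10) = (177 + 305.0) / 138.5 = 3.4801.
t − 10 = e^3.4801 = 32.464, so t = 42.464.
T = 100·t = 4246 K → 4250 K to the nearest 50 K.
M_estimate = 10⁶/4250 = 235.29; M_reference = 10⁶/6504 = 153.75.
ΔM = 235.29 − 153.75 = 81.54 → +82 mireds.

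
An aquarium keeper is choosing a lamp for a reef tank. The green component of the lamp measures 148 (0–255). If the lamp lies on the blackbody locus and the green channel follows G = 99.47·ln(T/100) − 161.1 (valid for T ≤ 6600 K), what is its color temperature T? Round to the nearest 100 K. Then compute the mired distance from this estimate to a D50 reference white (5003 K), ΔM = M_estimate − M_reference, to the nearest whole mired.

+255 mireds

ln t = (148 + 161.1) / 99.47 = 3.1075.
t = e^3.1075 = 22.364.
T = 100·t = 2236 K → 2200 K to the nearest 100 K.
M_estimate = 10⁶/2200 = 454.55; M_reference = 10⁶/5003 = 199.88.
ΔM = 454.55 − 199.88 = 254.67 → +255 mireds.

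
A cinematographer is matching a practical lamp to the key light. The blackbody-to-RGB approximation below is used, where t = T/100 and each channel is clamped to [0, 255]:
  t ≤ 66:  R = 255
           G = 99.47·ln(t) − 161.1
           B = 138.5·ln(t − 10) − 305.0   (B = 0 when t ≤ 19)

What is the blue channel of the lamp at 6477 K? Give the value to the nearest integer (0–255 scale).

t = 6477/100 = 64.77; the t ≤ 66 branch applies.
B = 138.5·ln(64.77 − 10) − 305.0 = 138.5·ln 54.77 − 305.0 = 138.5·4.0031 − 305.0 = 249.435.
Rounded: 249.

249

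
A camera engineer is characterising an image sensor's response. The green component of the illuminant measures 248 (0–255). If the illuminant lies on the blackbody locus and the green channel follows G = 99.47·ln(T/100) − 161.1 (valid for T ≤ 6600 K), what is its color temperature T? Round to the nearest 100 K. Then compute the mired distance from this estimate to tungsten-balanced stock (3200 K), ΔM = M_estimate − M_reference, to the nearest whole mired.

-149 mireds

ln t = (248 + 161.1) / 99.47 = 4.1128.
t = e^4.1128 = 61.117.
T = 100·t = 6112 K → 6100 K to the nearest 100 K.
M_estimate = 10⁶/6100 = 163.93; M_reference = 10⁶/3200 = 312.50.
ΔM = 163.93 − 312.50 = -148.57 → -149 mireds.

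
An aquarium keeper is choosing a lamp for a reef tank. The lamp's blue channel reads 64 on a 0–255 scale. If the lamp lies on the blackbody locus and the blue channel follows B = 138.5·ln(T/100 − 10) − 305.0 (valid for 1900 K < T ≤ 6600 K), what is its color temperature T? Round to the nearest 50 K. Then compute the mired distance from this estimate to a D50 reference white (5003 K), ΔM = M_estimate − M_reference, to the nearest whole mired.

+208 mireds

ln(t − 10) = (64 + 305.0) / 138.5 = 2.6643.
t − 10 = e^2.6643 = 14.357, so t = 24.357.
T = 100·t = 2436 K → 2450 K to the nearest 50 K.
M_estimate = 10⁶/2450 = 408.16; M_reference = 10⁶/5003 = 199.88.
ΔM = 408.16 − 199.88 = 208.28 → +208 mireds.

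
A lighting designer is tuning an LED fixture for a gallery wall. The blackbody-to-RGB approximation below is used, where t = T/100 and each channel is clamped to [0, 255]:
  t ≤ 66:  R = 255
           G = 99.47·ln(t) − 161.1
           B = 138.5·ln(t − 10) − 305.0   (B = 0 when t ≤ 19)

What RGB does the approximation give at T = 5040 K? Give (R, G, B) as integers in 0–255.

(255, 229, 207)

t = 5040/100 = 50.4; the t ≤ 66 branch applies.
R = 255 by definition for t ≤ 66.
G = 99.47·ln 50.4 − 161.1 = 99.47·3.9200 − 161.1 = 228.822.
B = 138.5·ln(50.4 − 10) − 305.0 = 138.5·ln 40.4 − 305.0 = 138.5·3.6988 − 305.0 = 207.288.
Rounded: (255, 229, 207).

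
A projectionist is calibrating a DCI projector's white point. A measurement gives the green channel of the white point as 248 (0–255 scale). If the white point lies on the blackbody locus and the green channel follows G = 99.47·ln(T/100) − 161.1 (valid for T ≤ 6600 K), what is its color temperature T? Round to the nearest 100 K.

6100 K

ln t = (248 + 161.1) / 99.47 = 4.1128.
t = e^4.1128 = 61.117.
T = 100·t = 6112 K → 6100 K to the nearest 100 K.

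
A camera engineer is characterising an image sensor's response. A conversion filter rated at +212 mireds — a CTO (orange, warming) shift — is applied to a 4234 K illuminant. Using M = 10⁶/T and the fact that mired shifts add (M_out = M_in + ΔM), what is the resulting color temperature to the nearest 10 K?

M_in = 10⁶/4234 = 236.18 mireds.
M_out = 236.18 + (+212) = 448.18 mireds.
T_out = 10⁶/448.18 = 2231.2 K → 2230 K.

2230 K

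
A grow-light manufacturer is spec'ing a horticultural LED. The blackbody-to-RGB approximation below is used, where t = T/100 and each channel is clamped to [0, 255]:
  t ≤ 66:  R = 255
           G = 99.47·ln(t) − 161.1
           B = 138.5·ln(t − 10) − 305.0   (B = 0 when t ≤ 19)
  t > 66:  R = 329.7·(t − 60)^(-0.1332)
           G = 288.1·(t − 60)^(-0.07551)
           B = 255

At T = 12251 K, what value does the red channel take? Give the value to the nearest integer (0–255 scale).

190

t = 12251/100 = 122.51; the t > 66 branch applies.
R = 329.7·(122.51 − 60)^(-0.1332) = 329.7·62.51^(-0.1332) = 329.7·0.57647 = 190.063.
Rounded: 190.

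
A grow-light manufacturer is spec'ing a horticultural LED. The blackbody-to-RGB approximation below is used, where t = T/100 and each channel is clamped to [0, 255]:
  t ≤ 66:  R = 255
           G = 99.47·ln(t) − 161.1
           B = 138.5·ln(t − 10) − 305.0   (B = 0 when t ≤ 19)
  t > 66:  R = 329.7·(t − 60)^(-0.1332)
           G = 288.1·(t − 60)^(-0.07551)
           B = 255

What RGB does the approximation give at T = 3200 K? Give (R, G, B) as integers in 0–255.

t = 3200/100 = 32; the t ≤ 66 branch applies.
R = 255 by definition for t ≤ 66.
G = 99.47·ln 32 − 161.1 = 99.47·3.4657 − 161.1 = 183.637.
B = 138.5·ln(32 − 10) − 305.0 = 138.5·ln 22 − 305.0 = 138.5·3.0910 − 305.0 = 123.109.
Rounded: (255, 184, 123).

(255, 184, 123)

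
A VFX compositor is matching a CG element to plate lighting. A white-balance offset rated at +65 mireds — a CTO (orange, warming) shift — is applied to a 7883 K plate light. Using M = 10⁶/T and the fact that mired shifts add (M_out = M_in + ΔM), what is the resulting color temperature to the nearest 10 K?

5210 K

M_in = 10⁶/7883 = 126.86 mireds.
M_out = 126.86 + (+65) = 191.86 mireds.
T_out = 10⁶/191.86 = 5212.3 K → 5210 K.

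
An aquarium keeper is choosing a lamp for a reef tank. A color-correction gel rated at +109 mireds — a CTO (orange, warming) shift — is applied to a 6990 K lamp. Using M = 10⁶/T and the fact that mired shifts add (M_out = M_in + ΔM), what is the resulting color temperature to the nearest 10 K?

M_in = 10⁶/6990 = 143.06 mireds.
M_out = 143.06 + (+109) = 252.06 mireds.
T_out = 10⁶/252.06 = 3967.3 K → 3970 K.

3970 K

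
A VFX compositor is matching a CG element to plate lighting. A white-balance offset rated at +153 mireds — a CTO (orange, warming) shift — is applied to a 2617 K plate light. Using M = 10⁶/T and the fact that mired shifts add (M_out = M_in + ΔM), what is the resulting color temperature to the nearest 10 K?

M_in = 10⁶/2617 = 382.12 mireds.
M_out = 382.12 + (+153) = 535.12 mireds.
T_out = 10⁶/535.12 = 1868.8 K → 1870 K.

1870 K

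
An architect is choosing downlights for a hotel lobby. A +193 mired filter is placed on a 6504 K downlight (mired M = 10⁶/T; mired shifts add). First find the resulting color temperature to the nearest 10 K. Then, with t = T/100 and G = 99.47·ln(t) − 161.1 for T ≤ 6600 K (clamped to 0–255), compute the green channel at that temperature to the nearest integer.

M_in = 10⁶/6504 = 153.75; M_out = 153.75 + (+193) = 346.75.
T_out = 10⁶/346.75 = 2883.9 K → 2880 K; t = 28.8.
G = 99.47·ln 28.8 − 161.1 = 99.47·3.3604 − 161.1 = 173.157.
Rounded: 173.

173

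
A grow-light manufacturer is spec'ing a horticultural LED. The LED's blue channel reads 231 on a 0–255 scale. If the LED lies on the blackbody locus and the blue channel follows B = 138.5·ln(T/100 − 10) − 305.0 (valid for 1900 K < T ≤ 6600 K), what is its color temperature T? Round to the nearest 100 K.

5800 K

ln(t − 10) = (231 + 305.0) / 138.5 = 3.8700.
t − 10 = e^3.8700 = 47.944, so t = 57.944.
T = 100·t = 5794 K → 5800 K to the nearest 100 K.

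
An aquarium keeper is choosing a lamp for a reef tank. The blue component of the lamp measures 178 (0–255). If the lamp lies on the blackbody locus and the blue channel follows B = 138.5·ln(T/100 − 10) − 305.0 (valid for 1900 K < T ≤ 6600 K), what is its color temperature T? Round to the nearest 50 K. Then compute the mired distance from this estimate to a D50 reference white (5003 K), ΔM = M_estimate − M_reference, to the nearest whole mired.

ln(t − 10) = (178 + 305.0) / 138.5 = 3.4874.
t − 10 = e^3.4874 = 32.700, so t = 42.700.
T = 100·t = 4270 K → 4250 K to the nearest 50 K.
M_estimate = 10⁶/4250 = 235.29; M_reference = 10⁶/5003 = 199.88.
ΔM = 235.29 − 199.88 = 35.41 → +35 mireds.

+35 mireds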